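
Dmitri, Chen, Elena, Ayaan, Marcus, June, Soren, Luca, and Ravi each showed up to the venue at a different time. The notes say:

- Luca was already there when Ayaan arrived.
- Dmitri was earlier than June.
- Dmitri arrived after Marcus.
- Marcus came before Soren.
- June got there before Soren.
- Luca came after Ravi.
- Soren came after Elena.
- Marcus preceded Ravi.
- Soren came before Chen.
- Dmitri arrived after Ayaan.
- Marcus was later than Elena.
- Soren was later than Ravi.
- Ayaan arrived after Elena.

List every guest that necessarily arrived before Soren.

Directly stated before Soren: Elena, June, Marcus, and Ravi.
Ayaan reaches Soren via Ayaan → Dmitri → June → Soren.
Dmitri reaches Soren via Dmitri → June → Soren.
Luca reaches Soren via Luca → Ayaan → Dmitri → June → Soren.

Ayaan, Dmitri, Elena, June, Luca, Marcus, Ravi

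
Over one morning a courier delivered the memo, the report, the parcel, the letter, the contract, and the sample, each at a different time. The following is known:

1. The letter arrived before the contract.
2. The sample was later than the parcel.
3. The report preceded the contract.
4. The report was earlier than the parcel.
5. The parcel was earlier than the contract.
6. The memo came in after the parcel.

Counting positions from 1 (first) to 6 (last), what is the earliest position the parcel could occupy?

The report must come before the parcel — 1 forced predecessor.
Nothing else is forced ahead of the parcel, so its earliest slot is position 1 + 1 = 2.

2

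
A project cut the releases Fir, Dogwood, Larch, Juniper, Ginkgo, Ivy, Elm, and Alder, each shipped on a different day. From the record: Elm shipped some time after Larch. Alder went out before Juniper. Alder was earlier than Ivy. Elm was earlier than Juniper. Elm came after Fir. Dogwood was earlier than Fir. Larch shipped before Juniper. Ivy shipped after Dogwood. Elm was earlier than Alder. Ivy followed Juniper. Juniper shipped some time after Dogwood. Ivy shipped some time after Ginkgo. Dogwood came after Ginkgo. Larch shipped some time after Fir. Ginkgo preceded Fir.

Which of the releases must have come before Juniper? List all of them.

Alder, Dogwood, Elm, Fir, Ginkgo, Larch

Directly stated before Juniper: Alder, Dogwood, Elm, and Larch.
Fir reaches Juniper via Fir → Larch → Juniper.
Ginkgo reaches Juniper via Ginkgo → Dogwood → Juniper.
No chain forces Ivy ahead of Juniper.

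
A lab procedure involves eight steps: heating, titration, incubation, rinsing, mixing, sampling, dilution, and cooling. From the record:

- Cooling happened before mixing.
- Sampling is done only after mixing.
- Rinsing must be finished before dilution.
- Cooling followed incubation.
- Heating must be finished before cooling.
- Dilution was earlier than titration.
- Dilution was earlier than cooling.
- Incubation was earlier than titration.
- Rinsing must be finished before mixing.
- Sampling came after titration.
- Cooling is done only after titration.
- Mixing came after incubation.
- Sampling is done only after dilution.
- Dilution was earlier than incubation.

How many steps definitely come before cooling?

Directly stated before cooling: dilution, heating, incubation, and titration.
Rinsing reaches cooling via rinsing → dilution → cooling.
No chain forces sampling (or any of the others) ahead of cooling.
That's dilution, heating, incubation, rinsing, and titration — 5 in all.

5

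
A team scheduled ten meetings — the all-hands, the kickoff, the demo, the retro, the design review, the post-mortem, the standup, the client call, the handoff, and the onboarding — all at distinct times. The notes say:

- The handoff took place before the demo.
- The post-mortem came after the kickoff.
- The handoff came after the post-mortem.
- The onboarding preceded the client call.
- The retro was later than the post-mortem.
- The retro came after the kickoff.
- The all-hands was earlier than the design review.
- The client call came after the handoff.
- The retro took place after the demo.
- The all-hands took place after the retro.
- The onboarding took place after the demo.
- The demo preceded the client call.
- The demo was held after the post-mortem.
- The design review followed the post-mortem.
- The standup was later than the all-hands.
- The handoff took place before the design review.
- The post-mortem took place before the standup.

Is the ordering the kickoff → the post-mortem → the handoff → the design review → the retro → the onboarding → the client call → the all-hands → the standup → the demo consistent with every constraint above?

no

The constraints require the demo before the onboarding, but in the proposed sequence the onboarding appears ahead of the demo. That one violation is enough.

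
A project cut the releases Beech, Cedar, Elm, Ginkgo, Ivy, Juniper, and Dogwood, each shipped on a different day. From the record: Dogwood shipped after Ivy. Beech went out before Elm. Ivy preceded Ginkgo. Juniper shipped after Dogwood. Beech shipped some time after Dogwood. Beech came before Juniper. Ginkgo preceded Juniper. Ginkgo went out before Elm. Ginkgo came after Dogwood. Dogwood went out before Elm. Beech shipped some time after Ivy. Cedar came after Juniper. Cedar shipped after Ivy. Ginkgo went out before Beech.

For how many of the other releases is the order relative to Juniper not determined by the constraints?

Forced before Juniper: Beech, Dogwood, Ginkgo, and Ivy; forced after Juniper: Cedar.
That leaves Elm with no forced order relative to Juniper — 1.

1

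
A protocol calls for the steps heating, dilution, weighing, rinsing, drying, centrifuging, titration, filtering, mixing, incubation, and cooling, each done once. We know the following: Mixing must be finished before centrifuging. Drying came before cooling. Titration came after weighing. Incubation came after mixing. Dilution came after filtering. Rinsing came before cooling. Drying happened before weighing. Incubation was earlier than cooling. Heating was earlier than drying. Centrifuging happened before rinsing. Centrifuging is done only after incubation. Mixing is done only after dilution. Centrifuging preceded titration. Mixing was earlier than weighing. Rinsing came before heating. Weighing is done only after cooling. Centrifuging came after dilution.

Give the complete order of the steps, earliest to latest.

The constraints fix every adjacent pair, so only one ordering works:
filtering → dilution → mixing → incubation → centrifuging → rinsing → heating → drying → cooling → weighing → titration.

filtering, dilution, mixing, incubation, centrifuging, rinsing, heating, drying, cooling, weighing, titration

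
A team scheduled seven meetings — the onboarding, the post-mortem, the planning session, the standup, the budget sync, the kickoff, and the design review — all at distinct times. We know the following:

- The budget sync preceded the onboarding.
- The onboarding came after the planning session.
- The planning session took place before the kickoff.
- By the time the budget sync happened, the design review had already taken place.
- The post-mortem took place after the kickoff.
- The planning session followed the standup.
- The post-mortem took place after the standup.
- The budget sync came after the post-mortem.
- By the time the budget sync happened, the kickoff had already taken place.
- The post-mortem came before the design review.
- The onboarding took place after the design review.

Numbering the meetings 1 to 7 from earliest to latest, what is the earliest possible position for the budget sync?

6

The design review, the kickoff, the planning session, the post-mortem, and the standup must all come before the budget sync — 5 forced predecessors.
Nothing else is forced ahead of the budget sync, so its earliest slot is position 5 + 1 = 6.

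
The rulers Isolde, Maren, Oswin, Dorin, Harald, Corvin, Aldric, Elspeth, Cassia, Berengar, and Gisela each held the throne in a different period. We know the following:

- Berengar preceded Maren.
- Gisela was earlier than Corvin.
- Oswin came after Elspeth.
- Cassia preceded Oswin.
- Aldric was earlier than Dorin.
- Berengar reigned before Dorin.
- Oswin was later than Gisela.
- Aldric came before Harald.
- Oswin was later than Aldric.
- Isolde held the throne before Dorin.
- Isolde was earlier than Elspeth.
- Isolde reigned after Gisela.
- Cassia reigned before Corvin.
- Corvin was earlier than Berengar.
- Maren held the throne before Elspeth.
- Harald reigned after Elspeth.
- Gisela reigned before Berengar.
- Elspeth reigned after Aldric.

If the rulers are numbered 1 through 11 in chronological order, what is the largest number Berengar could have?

6

Berengar must come before Dorin, Elspeth, Harald, Maren, and Oswin — 5 rulers forced after them.
Everything else can be placed before Berengar in some valid order, so Berengar can sit as late as position 11 − 5 = 6.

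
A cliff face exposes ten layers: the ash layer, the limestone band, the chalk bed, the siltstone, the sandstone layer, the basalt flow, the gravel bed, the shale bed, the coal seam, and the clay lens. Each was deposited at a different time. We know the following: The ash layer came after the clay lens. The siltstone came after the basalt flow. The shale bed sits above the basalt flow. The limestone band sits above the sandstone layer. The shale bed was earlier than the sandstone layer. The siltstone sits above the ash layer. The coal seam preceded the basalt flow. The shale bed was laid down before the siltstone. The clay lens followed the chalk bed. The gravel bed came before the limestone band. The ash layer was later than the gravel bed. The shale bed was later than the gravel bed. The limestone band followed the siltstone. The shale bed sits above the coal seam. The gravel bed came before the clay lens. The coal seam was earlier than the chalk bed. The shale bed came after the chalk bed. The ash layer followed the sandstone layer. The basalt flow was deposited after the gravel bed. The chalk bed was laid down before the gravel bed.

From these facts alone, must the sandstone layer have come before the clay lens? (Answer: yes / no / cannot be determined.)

No chain of stated constraints runs from the sandstone layer to the clay lens, and none runs from the clay lens to the sandstone layer either.
So the relative order of the sandstone layer and the clay lens is not fixed by the given facts.

cannot be determined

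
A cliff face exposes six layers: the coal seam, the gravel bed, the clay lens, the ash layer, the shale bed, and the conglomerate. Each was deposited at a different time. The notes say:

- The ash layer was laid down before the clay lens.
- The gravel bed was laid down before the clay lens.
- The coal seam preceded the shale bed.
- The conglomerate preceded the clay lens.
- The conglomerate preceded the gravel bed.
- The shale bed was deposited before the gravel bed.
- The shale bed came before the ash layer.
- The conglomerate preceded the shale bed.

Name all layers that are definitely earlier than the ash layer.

the coal seam, the conglomerate, the shale bed

Directly stated before the ash layer: the shale bed.
The coal seam reaches the ash layer via the coal seam → the shale bed → the ash layer.
The conglomerate reaches the ash layer via the conglomerate → the shale bed → the ash layer.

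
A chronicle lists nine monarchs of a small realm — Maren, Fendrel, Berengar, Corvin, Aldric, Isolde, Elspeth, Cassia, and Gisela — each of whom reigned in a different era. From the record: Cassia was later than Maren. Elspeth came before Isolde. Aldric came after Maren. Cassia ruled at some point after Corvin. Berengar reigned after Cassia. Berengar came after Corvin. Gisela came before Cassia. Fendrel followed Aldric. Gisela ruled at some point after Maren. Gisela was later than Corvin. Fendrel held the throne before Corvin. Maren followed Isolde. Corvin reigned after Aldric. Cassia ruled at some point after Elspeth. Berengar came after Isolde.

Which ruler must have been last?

Every other ruler has a chain of constraints placing them before Berengar, so Berengar is last.

Berengar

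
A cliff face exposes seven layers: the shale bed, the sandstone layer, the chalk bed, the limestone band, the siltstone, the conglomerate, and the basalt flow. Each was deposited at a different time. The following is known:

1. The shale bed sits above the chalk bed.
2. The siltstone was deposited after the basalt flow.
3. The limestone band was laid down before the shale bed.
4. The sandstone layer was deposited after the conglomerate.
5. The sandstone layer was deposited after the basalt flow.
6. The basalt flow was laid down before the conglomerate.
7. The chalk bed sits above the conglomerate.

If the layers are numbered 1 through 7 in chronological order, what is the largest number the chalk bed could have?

The chalk bed must come before the shale bed — 1 layer forced after it.
Everything else can be placed before the chalk bed in some valid order, so the chalk bed can sit as late as position 7 − 1 = 6.

6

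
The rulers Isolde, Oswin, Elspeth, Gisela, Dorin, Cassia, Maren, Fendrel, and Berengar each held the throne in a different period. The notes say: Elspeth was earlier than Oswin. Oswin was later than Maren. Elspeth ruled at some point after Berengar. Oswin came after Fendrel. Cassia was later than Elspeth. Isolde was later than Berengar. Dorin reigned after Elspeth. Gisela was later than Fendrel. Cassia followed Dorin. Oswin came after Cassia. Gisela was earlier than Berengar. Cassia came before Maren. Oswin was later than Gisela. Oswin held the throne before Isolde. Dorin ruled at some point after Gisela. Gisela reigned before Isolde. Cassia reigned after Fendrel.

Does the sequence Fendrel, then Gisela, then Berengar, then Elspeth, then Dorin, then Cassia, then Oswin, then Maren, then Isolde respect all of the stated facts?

no

The constraints require Maren before Oswin, but in the proposed sequence Oswin appears ahead of Maren. That one violation is enough.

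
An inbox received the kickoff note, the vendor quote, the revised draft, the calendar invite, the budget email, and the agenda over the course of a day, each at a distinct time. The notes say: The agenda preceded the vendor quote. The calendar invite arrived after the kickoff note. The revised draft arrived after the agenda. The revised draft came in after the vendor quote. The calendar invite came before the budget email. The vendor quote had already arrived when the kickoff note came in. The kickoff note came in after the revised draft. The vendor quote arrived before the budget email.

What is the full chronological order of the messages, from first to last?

the agenda, the vendor quote, the revised draft, the kickoff note, the calendar invite, the budget email

The constraints fix every adjacent pair, so only one ordering works:
the agenda → the vendor quote → the revised draft → the kickoff note → the calendar invite → the budget email.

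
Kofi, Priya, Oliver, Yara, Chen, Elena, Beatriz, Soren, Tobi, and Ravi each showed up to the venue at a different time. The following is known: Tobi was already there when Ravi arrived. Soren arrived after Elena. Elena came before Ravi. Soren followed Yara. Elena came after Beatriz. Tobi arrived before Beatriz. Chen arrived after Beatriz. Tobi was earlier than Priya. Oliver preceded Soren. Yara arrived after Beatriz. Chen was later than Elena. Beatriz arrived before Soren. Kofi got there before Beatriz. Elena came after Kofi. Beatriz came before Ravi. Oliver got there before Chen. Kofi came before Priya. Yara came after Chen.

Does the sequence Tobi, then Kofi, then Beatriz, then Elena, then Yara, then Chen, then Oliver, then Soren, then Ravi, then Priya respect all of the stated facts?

The constraints require Oliver before Chen, but in the proposed sequence Chen appears ahead of Oliver. That one violation is enough.

no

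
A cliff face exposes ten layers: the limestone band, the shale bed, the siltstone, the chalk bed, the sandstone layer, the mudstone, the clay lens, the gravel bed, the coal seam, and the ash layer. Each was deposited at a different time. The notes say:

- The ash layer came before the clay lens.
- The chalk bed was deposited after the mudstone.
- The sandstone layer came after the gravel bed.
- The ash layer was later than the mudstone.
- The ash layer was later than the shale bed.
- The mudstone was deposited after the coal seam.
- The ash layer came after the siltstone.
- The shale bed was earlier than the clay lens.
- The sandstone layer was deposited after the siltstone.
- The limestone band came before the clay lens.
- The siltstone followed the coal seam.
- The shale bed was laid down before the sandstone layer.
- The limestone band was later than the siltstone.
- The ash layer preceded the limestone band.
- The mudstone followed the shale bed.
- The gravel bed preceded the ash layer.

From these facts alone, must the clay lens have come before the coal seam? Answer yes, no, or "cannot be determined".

Tracing the constraints gives the coal seam → the siltstone → the limestone band → the clay lens, so the coal seam must come before the clay lens.
That means the clay lens cannot be before the coal seam.

no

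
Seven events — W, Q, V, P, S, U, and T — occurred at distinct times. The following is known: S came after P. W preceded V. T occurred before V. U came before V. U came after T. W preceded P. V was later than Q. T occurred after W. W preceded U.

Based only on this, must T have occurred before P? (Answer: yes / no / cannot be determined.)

cannot be determined

No chain of stated constraints runs from T to P, and none runs from P to T either.
So the relative order of T and P is not fixed by the given facts.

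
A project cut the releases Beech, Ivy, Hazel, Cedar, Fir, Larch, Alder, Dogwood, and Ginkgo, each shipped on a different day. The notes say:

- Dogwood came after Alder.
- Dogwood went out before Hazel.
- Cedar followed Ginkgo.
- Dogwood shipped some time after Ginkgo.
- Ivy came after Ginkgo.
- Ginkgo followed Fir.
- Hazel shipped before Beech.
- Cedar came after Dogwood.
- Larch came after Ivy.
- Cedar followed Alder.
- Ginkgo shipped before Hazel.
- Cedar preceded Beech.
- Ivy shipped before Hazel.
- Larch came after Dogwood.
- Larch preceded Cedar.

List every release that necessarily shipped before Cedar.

Alder, Dogwood, Fir, Ginkgo, Ivy, Larch

Directly stated before Cedar: Alder, Dogwood, Ginkgo, and Larch.
Fir reaches Cedar via Fir → Ginkgo → Cedar.
Ivy reaches Cedar via Ivy → Larch → Cedar.
No chain forces Beech (or any of the others) ahead of Cedar.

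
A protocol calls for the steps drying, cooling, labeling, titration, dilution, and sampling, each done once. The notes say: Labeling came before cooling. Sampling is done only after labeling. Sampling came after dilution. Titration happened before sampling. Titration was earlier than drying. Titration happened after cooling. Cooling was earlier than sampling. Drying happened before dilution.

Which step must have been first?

labeling

Labeling has a chain of constraints placing it before every other step, so labeling must be first.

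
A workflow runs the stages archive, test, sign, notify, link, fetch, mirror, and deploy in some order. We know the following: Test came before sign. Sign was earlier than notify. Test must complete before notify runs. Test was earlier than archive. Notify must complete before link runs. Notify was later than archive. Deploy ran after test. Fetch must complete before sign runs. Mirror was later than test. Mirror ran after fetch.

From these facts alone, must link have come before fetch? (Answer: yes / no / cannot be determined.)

no

Tracing the constraints gives fetch → sign → notify → link, so fetch must come before link.
That means link cannot be before fetch.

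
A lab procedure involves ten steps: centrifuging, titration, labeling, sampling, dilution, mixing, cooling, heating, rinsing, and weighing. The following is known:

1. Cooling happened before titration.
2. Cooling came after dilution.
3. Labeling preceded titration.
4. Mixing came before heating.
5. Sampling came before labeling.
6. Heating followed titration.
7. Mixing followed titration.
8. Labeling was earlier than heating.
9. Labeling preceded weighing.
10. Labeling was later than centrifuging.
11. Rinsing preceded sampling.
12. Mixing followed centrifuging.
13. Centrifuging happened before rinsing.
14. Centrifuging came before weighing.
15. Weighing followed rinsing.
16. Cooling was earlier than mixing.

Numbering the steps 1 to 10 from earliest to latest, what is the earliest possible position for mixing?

Centrifuging, cooling, dilution, labeling, rinsing, sampling, and titration must all come before mixing — 7 forced predecessors.
Nothing else is forced ahead of mixing, so its earliest slot is position 7 + 1 = 8.

8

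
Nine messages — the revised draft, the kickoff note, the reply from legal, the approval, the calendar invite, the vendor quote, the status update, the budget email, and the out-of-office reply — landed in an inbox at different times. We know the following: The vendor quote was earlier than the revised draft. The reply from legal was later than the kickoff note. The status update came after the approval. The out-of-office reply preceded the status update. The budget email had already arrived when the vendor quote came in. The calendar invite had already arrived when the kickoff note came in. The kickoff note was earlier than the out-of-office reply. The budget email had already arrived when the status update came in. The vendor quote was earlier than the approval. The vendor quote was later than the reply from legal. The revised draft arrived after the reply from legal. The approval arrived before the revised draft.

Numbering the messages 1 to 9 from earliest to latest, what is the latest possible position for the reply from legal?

5

The reply from legal must come before the approval, the revised draft, the status update, and the vendor quote — 4 messages forced after it.
Everything else can be placed before the reply from legal in some valid order, so the reply from legal can sit as late as position 9 − 4 = 5.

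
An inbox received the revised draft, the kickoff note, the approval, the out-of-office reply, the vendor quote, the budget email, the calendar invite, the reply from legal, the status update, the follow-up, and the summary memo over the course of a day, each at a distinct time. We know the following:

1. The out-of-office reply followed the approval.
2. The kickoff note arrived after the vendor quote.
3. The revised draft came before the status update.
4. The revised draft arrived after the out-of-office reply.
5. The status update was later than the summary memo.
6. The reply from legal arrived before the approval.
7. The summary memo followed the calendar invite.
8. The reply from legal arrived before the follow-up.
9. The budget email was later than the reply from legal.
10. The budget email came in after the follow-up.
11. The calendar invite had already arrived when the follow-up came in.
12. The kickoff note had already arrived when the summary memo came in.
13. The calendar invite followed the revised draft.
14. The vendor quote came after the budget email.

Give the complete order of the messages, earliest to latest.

The constraints fix every adjacent pair, so only one ordering works:
the reply from legal → the approval → the out-of-office reply → the revised draft → the calendar invite → the follow-up → the budget email → the vendor quote → the kickoff note → the summary memo → the status update.

the reply from legal, the approval, the out-of-office reply, the revised draft, the calendar invite, the follow-up, the budget email, the vendor quote, the kickoff note, the summary memo, the status update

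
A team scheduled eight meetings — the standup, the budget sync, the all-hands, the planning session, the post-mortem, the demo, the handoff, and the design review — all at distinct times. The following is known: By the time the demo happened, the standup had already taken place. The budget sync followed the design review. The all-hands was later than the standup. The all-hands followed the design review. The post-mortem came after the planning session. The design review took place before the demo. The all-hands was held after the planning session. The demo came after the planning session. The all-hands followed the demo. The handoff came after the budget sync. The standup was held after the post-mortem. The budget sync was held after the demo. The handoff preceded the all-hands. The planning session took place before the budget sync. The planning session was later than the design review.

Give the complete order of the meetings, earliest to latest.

the design review, the planning session, the post-mortem, the standup, the demo, the budget sync, the handoff, the all-hands

The constraints fix every adjacent pair, so only one ordering works:
the design review → the planning session → the post-mortem → the standup → the demo → the budget sync → the handoff → the all-hands.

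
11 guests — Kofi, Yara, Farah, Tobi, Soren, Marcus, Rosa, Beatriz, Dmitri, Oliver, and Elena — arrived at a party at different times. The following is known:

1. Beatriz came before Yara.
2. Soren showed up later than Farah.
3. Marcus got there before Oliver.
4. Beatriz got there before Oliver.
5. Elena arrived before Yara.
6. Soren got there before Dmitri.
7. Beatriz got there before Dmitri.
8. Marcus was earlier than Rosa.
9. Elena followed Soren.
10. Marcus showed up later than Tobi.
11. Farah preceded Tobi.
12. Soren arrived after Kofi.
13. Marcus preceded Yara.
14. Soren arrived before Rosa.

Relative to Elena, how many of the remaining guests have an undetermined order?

Forced before Elena: Farah, Kofi, and Soren; forced after Elena: Yara.
That leaves Beatriz, Dmitri, Marcus, Oliver, Rosa, and Tobi with no forced order relative to Elena — 6.

6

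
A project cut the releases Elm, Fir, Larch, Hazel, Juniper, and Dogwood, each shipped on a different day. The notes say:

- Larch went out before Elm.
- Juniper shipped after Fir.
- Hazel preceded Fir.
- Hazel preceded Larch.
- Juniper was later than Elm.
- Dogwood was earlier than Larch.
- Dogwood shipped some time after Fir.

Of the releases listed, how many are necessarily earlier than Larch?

3

Directly stated before Larch: Dogwood and Hazel.
Fir reaches Larch via Fir → Dogwood → Larch.
That's Dogwood, Fir, and Hazel — 3 in all.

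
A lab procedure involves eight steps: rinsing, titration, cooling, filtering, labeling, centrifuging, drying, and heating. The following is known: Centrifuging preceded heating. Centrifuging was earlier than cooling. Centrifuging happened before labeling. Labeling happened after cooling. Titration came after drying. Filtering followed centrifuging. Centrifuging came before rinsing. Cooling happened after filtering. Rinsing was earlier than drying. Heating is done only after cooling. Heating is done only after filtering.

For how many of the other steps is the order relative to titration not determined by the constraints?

4

Forced before titration: centrifuging, drying, and rinsing.
That leaves cooling, filtering, heating, and labeling with no forced order relative to titration — 4.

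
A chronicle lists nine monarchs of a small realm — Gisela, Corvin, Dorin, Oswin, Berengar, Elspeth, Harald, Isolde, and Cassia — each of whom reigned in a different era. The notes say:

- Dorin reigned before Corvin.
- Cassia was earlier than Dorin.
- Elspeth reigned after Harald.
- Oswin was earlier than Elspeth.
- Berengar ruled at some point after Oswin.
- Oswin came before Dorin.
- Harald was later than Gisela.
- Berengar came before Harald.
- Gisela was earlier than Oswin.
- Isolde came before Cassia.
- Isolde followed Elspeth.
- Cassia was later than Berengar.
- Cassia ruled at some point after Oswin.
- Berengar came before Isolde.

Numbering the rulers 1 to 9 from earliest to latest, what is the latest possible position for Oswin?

Oswin must come before Berengar, Cassia, Corvin, Dorin, Elspeth, Harald, and Isolde — 7 rulers forced after them.
Everything else can be placed before Oswin in some valid order, so Oswin can sit as late as position 9 − 7 = 2.

2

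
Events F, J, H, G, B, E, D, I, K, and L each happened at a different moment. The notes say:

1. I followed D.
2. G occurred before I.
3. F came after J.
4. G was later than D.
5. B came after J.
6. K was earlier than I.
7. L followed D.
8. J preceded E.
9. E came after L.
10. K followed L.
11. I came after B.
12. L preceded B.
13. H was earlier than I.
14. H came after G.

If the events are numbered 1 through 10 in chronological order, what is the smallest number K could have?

3

D and L must both come before K — 2 forced predecessors.
Nothing else is forced ahead of K, so its earliest slot is position 2 + 1 = 3.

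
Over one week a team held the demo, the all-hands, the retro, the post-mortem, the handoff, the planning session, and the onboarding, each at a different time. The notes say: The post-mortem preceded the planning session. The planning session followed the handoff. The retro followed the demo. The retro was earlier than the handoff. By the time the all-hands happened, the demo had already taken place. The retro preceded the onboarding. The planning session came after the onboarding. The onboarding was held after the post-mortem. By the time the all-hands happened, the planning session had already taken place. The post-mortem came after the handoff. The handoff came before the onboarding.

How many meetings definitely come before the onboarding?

Directly stated before the onboarding: the handoff, the post-mortem, and the retro.
The demo reaches the onboarding via the demo → the retro → the onboarding.
No chain forces the planning session (or any of the others) ahead of the onboarding.
That's the demo, the handoff, the post-mortem, and the retro — 4 in all.

4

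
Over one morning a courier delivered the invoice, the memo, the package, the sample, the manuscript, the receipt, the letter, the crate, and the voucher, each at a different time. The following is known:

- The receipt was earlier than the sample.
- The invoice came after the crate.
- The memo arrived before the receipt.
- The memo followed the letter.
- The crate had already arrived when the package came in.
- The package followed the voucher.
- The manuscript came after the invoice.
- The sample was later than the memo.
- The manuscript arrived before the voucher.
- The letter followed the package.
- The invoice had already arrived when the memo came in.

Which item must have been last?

Every other item has a chain of constraints placing it before the sample, so the sample is last.

the sample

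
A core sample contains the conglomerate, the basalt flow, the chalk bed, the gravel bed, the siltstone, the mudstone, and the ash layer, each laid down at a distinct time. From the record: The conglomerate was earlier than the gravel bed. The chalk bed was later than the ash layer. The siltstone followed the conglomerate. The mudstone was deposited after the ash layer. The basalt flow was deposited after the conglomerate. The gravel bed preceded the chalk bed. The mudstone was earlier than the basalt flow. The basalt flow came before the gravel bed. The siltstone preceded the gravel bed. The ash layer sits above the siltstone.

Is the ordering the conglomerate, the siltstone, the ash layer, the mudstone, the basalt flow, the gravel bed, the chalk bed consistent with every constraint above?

yes

Check each stated constraint against the proposed order — e.g. the conglomerate is ahead of the basalt flow; the conglomerate is ahead of the gravel bed. Every pair is in the required order; nothing is violated.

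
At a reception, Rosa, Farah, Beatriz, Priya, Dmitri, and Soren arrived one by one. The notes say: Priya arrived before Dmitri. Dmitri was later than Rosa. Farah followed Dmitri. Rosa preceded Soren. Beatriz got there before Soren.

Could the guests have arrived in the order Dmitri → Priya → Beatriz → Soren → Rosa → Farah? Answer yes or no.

no

The constraints require Rosa before Dmitri, but in the proposed sequence Dmitri appears ahead of Rosa. That one violation is enough.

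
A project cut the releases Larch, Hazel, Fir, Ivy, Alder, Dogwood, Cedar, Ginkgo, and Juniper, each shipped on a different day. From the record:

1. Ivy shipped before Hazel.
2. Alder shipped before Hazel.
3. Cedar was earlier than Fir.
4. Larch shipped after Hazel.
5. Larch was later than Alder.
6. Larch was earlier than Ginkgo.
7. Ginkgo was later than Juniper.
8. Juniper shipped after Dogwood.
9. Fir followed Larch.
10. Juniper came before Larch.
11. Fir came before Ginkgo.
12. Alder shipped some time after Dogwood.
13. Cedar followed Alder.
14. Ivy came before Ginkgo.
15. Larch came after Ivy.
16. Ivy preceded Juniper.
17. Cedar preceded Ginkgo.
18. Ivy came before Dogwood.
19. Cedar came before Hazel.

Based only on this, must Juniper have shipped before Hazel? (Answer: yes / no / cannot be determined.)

No chain of stated constraints runs from Juniper to Hazel, and none runs from Hazel to Juniper either.
So the relative order of Juniper and Hazel is not fixed by the given facts.

cannot be determined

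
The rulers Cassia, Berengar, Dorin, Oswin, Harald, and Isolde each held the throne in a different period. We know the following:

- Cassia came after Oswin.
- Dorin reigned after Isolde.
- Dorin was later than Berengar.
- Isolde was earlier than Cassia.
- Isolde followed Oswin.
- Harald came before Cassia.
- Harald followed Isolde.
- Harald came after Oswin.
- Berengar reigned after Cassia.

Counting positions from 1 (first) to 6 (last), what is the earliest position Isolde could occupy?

Oswin must come before Isolde — 1 forced predecessor.
Nothing else is forced ahead of Isolde, so their earliest slot is position 1 + 1 = 2.

2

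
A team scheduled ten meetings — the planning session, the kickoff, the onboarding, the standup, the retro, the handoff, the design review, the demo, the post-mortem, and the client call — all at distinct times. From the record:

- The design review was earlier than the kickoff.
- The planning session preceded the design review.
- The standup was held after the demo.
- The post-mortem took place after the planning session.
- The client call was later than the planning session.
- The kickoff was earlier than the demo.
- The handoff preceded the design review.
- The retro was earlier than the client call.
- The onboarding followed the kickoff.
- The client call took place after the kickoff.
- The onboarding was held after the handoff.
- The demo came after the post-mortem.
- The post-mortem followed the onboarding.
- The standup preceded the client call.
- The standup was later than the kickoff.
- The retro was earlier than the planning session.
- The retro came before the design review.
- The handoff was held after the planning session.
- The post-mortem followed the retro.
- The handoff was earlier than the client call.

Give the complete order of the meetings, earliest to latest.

the retro, the planning session, the handoff, the design review, the kickoff, the onboarding, the post-mortem, the demo, the standup, the client call

The constraints fix every adjacent pair, so only one ordering works:
the retro → the planning session → the handoff → the design review → the kickoff → the onboarding → the post-mortem → the demo → the standup → the client call.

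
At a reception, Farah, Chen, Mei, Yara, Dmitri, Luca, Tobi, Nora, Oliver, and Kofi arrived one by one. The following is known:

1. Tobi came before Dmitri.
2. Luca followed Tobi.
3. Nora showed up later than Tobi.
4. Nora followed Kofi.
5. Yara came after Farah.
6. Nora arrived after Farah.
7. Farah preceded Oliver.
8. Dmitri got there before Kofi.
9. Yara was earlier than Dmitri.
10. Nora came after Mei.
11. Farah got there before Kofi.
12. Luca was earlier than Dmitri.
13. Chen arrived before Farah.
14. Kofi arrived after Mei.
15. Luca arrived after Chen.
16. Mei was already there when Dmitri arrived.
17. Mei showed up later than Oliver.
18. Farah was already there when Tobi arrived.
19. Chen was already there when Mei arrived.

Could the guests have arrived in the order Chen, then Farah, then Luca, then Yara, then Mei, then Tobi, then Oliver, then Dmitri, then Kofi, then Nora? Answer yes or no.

The constraints require Oliver before Mei, but in the proposed sequence Mei appears ahead of Oliver. That one violation is enough.

no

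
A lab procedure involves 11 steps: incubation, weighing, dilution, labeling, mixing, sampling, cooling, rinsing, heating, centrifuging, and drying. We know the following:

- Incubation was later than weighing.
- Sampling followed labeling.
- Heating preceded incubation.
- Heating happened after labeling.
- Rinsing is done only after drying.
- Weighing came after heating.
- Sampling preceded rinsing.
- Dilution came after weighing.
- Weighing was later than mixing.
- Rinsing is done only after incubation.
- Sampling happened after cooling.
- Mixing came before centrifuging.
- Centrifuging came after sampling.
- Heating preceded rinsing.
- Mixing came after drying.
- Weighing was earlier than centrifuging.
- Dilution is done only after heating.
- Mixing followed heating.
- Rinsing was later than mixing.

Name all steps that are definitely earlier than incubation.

Directly stated before incubation: heating and weighing.
Drying reaches incubation via drying → mixing → weighing → incubation.
Labeling reaches incubation via labeling → heating → incubation.
Mixing reaches incubation via mixing → weighing → incubation.
No chain forces centrifuging (or any of the others) ahead of incubation.

drying, heating, labeling, mixing, weighing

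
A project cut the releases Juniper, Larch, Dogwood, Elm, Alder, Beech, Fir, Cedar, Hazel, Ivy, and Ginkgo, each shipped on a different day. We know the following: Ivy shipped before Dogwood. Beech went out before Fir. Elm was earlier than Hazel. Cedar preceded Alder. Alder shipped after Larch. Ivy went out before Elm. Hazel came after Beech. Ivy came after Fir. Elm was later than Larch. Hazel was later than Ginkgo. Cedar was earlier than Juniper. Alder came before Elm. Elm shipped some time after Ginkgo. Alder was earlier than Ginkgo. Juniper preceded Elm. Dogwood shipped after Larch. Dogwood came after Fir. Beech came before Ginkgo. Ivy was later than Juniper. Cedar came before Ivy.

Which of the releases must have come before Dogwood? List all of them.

Directly stated before Dogwood: Fir, Ivy, and Larch.
Beech reaches Dogwood via Beech → Fir → Dogwood.
Cedar reaches Dogwood via Cedar → Ivy → Dogwood.
Juniper reaches Dogwood via Juniper → Ivy → Dogwood.

Beech, Cedar, Fir, Ivy, Juniper, Larch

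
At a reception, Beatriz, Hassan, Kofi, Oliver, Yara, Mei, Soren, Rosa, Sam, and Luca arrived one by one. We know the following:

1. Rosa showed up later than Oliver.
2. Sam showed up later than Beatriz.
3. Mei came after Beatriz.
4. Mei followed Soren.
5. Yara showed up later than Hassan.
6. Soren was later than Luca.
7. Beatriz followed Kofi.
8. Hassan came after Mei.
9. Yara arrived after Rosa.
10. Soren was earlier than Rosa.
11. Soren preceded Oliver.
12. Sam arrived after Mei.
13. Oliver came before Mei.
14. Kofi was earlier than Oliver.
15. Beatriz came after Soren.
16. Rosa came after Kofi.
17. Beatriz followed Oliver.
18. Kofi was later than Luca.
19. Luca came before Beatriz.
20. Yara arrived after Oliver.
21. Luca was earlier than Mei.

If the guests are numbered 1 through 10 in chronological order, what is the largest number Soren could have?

3

Soren must come before Beatriz, Hassan, Mei, Oliver, Rosa, Sam, and Yara — 7 guests forced after them.
Everything else can be placed before Soren in some valid order, so Soren can sit as late as position 10 − 7 = 3.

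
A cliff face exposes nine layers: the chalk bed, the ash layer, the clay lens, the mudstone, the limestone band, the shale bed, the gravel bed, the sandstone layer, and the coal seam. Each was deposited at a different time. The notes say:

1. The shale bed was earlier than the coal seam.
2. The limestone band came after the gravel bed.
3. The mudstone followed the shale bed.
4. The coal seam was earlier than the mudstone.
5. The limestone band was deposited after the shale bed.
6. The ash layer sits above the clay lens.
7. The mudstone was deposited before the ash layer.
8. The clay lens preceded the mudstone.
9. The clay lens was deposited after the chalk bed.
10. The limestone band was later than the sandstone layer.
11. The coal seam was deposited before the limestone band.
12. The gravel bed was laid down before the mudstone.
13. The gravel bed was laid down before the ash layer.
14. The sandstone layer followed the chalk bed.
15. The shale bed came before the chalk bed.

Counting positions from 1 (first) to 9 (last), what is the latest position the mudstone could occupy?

8

The mudstone must come before the ash layer — 1 layer forced after it.
Everything else can be placed before the mudstone in some valid order, so the mudstone can sit as late as position 9 − 1 = 8.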